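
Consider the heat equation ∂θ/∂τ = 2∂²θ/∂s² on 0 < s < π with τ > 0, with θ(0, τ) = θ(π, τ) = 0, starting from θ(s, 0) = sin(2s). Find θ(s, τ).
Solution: Separating variables: θ = Σ c_n exp(-2n²τ) sin(ns). From θ(s,0) = sin(2s): c_2=1.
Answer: θ(s, τ) = exp(-8τ)sin(2s)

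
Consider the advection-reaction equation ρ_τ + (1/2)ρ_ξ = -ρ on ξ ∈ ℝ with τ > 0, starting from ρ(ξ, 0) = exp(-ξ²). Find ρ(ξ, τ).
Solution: Substitute ρ = exp(-τ)u, i.e. u = exp(τ)ρ.
By the product rule, ρ_τ = exp(-τ)(u_τ - u), ρ_ξ = exp(-τ)u_ξ.
Substituting into the PDE and dividing by exp(-τ): u_τ - u + (1/2)u_ξ = -u.
The lower-order terms cancel, leaving the standard advection equation u_τ + (1/2)u_ξ = 0.
Initial data for u: u(ξ,0) = ρ(ξ,0) = exp(-ξ²).
Solve for u:
  By method of characteristics (waves move right with speed 1/2):
  Along characteristics ξ - (1/2)τ = const, u is constant, so u(ξ,τ) = f(ξ - (1/2)τ) with f = u(·, 0).
Hence u(ξ,τ) = exp(-(ξ - τ/2)²).
Transform back: ρ(ξ,τ) = exp(-τ)u(ξ,τ).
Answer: ρ(ξ, τ) = exp(-τ)exp(-(ξ - τ/2)²)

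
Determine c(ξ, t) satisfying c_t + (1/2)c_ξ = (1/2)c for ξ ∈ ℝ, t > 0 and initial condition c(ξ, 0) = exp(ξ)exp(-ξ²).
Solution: Substitute c = exp(ξ)u.
Then c_ξ = exp(ξ)(u_ξ + u), c_t = exp(ξ)u_t; substituting and dividing by exp(ξ), the lower-order terms cancel: u_t + (1/2)u_ξ = 0 (standard advection equation).
Data for u: u(ξ,0) = exp(-ξ)c(ξ,0) = exp(-ξ²).
By characteristics (dξ/dt = 1/2), u(ξ,t) = f(ξ - (1/2)t) with f = u(·, 0).
So u(ξ,t) = exp(-(-t/2 + ξ)²), and c(ξ,t) = exp(ξ)u(ξ,t).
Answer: c(ξ, t) = exp(ξ)exp(-(-t/2 + ξ)²)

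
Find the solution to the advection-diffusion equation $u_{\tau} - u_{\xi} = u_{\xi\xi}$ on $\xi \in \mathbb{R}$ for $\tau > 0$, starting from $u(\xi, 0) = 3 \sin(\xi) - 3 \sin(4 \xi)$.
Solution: Change to a moving frame: let $\eta = \xi + \tau$, $\sigma = \tau$ and write $u(\xi,\tau) = w(\eta,\sigma)$.
By the chain rule $u_{\tau} = w_{\sigma} + w_{\eta}$, $u_{\xi} = w_{\eta}$, $u_{\xi\xi} = w_{\eta\eta}$.
Then $u_{\tau} - u_{\xi} = w_{\sigma}$: the advection term cancels and the PDE becomes the heat equation $w_{\sigma} = w_{\eta\eta}$ on $\eta \in \mathbb{R}$.
Initial data: $w(\eta,0) = u(\eta,0) = 3 \sin(\eta) - 3 \sin(4 \eta)$.
On $\eta \in \mathbb{R}$ each mode satisfies $(\sin(n\eta))'' = -n^2 \sin(n\eta)$, so $e^{-n^2\sigma} \sin(n\eta)$ solves the heat equation; by superposition $w(\eta,\sigma) = \sum c_n e^{-n^2\sigma} \sin(n\eta)$.
Reading off the coefficients: $c_1=3, c_4=-3$, so $w(\eta,\sigma) = 3 e^{-\sigma} \sin(\eta) - 3 e^{-16 \sigma} \sin(4 \eta)$.
Substituting back $\eta = \xi + \tau$, $\sigma = \tau$: $u(\xi,\tau) = w(\xi + \tau, \tau)$.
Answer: $u(\xi, \tau) = 3 e^{-\tau} \sin(\tau + \xi) - 3 e^{-16 \tau} \sin(4 \tau + 4 \xi)$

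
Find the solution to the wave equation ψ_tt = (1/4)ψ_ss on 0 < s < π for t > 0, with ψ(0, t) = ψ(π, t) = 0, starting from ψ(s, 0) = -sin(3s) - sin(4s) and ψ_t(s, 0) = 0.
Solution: Using separation of variables ψ = X(s)T(t):
Eigenfunctions: sin(ns), n = 1, 2, 3, ...
General solution: ψ(s, t) = Σ [A_n cos(n t/2) + B_n sin(n t/2)] sin(ns)
From ψ(s,0) = -sin(3s) - sin(4s): A_3=-1, A_4=-1. From ψ_t(s,0) = 0: all B_n = 0.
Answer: ψ(s, t) = -sin(3s)cos(3t/2) - sin(4s)cos(2t)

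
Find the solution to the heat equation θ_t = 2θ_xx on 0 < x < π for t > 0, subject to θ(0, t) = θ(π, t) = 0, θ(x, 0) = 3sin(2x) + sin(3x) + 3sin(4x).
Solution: Separating variables: θ = Σ c_n exp(-2n²t) sin(nx). From θ(x,0) = 3sin(2x) + sin(3x) + 3sin(4x): c_2=3, c_3=1, c_4=3.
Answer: θ(x, t) = 3exp(-8t)sin(2x) + exp(-18t)sin(3x) + 3exp(-32t)sin(4x)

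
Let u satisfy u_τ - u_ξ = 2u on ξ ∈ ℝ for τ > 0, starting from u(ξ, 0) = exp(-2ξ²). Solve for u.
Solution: Substitute u = exp(2τ)w.
Then u_τ = exp(2τ)(w_τ + 2w), u_ξ = exp(2τ)w_ξ; substituting and dividing by exp(2τ), the lower-order terms cancel: w_τ - w_ξ = 0 (standard advection equation).
Data for w: w(ξ,0) = u(ξ,0) = exp(-2ξ²).
By characteristics (dξ/dτ = -1), w(ξ,τ) = f(ξ + τ) with f = w(·, 0).
So w(ξ,τ) = exp(-2(ξ + τ)²), and u(ξ,τ) = exp(2τ)w(ξ,τ).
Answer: u(ξ, τ) = exp(2τ)exp(-2(ξ + τ)²)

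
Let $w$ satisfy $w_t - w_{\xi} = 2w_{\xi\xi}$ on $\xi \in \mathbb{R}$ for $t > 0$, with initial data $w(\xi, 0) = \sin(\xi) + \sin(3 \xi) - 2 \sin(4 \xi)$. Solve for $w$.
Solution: Change to a moving frame: let $\eta = \xi + t$, $\sigma = t$ and write $w(\xi,t) = u(\eta,\sigma)$.
By the chain rule $w_t = u_{\sigma} + u_{\eta}$, $w_{\xi} = u_{\eta}$, $w_{\xi\xi} = u_{\eta\eta}$.
Then $w_t - w_{\xi} = u_{\sigma}$: the advection term cancels and the PDE becomes the heat equation $u_{\sigma} = 2u_{\eta\eta}$ on $\eta \in \mathbb{R}$.
Initial data: $u(\eta,0) = w(\eta,0) = \sin(\eta) + \sin(3 \eta) - 2 \sin(4 \eta)$.
On $\eta \in \mathbb{R}$ each mode satisfies $(\sin(n\eta))'' = -n^2 \sin(n\eta)$, so $e^{-2n^2\sigma} \sin(n\eta)$ solves the heat equation; by superposition $u(\eta,\sigma) = \sum c_n e^{-2n^2\sigma} \sin(n\eta)$.
Reading off the coefficients: $c_1=1, c_3=1, c_4=-2$, so $u(\eta,\sigma) = e^{-2 \sigma} \sin(\eta) + e^{-18 \sigma} \sin(3 \eta) - 2 e^{-32 \sigma} \sin(4 \eta)$.
Substituting back $\eta = \xi + t$, $\sigma = t$: $w(\xi,t) = u(\xi + t, t)$.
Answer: $w(\xi, t) = e^{-2 t} \sin(\xi + t) + e^{-18 t} \sin(3 \xi + 3 t) - 2 e^{-32 t} \sin(4 \xi + 4 t)$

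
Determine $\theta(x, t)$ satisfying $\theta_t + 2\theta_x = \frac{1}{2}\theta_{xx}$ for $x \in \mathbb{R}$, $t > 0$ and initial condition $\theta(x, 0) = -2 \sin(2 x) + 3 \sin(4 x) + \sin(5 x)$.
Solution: Moving frame: $\eta = x - 2t$, $\sigma = t$, $\theta = u(\eta,\sigma)$, so $\theta_t = u_{\sigma} - 2u_{\eta}$ and $\theta_{xx} = u_{\eta\eta}$.
Hence $\theta_t + 2\theta_x = u_{\sigma}$ and the PDE becomes the heat equation $u_{\sigma} = \frac{1}{2}u_{\eta\eta}$ on $\eta \in \mathbb{R}$.
Initial data: $u(\eta,0) = \theta(\eta,0) = -2 \sin(2 \eta) + 3 \sin(4 \eta) + \sin(5 \eta)$. Each mode $\sin(n\eta)$ decays as $e^{-n^2\sigma/2}$ on $\mathbb{R}$, so $u(\eta,\sigma) = \sum c_n e^{-n^2\sigma/2} \sin(n\eta)$ with $c_2=-2, c_4=3, c_5=1$: $u(\eta,\sigma) = -2 e^{-2 \sigma} \sin(2 \eta) + 3 e^{-8 \sigma} \sin(4 \eta) + e^{-25 \sigma/2} \sin(5 \eta)$.
Substituting back: $\theta(x,t) = u(x - 2t, t)$.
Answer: $\theta(x, t) = 2 e^{-2 t} \sin(4 t - 2 x) - 3 e^{-8 t} \sin(8 t - 4 x) -  e^{-25 t/2} \sin(10 t - 5 x)$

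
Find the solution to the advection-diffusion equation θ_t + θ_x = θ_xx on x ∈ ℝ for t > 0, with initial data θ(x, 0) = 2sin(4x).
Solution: Change to a moving frame: let η = x - t, σ = t and write θ(x,t) = u(η,σ).
By the chain rule θ_t = u_σ - u_η, θ_x = u_η, θ_xx = u_ηη.
Then θ_t + θ_x = u_σ: the advection term cancels and the PDE becomes the heat equation u_σ = u_ηη on η ∈ ℝ.
Initial data: u(η,0) = θ(η,0) = 2sin(4η).
On η ∈ ℝ each mode satisfies (sin(nη))″ = -n² sin(nη), so exp(-n²σ) sin(nη) solves the heat equation; by superposition u(η,σ) = Σ c_n exp(-n²σ) sin(nη).
Reading off the coefficients: c_4=2, so u(η,σ) = 2exp(-16σ)sin(4η).
Substituting back η = x - t, σ = t: θ(x,t) = u(x - t, t).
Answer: θ(x, t) = -2exp(-16t)sin(4t - 4x)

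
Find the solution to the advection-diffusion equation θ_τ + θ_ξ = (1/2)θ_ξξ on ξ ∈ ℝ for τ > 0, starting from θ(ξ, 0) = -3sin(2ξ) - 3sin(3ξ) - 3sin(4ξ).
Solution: Moving frame: η = ξ - τ, σ = τ, θ = u(η,σ), so θ_τ = u_σ - u_η and θ_ξξ = u_ηη.
Hence θ_τ + θ_ξ = u_σ and the PDE becomes the heat equation u_σ = (1/2)u_ηη on η ∈ ℝ.
Initial data: u(η,0) = θ(η,0) = -3sin(2η) - 3sin(3η) - 3sin(4η). Each mode sin(nη) decays as exp(-n²σ/2) on ℝ, so u(η,σ) = Σ c_n exp(-n²σ/2) sin(nη) with c_2=-3, c_3=-3, c_4=-3: u(η,σ) = -3exp(-2σ)sin(2η) - 3exp(-8σ)sin(4η) - 3exp(-9σ/2)sin(3η).
Substituting back: θ(ξ,τ) = u(ξ - τ, τ).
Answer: θ(ξ, τ) = -3exp(-2τ)sin(2ξ - 2τ) - 3exp(-8τ)sin(4ξ - 4τ) - 3exp(-9τ/2)sin(3ξ - 3τ)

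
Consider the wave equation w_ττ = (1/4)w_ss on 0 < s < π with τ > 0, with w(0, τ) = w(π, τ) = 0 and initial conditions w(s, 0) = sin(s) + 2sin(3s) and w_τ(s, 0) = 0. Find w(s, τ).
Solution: Separating variables: w = Σ [A_n cos(ω_n τ) + B_n sin(ω_n τ)] sin(ns), ω_n = n/2. From ICs: A_1=1, A_3=2.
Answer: w(s, τ) = sin(s)cos(τ/2) + 2sin(3s)cos(3τ/2)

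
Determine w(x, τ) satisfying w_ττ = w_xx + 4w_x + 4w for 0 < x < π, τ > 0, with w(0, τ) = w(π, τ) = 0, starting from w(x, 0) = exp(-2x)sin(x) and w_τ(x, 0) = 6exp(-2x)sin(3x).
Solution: Substitute w = exp(-2x)u.
Then w_x = exp(-2x)(u_x - 2u), w_xx = exp(-2x)(u_xx - 4u_x + 4u), w_ττ = exp(-2x)u_ττ; substituting and dividing by exp(-2x), the lower-order terms cancel: u_ττ = u_xx (standard wave equation).
Data for u: u(x,0) = exp(2x)w(x,0) = sin(x); u_τ(x,0) = exp(2x)w_τ(x,0) = 6sin(3x). The boundary conditions carry over: u(0,τ) = u(π,τ) = 0.
Separating variables: u = Σ [A_n cos(ω_n τ) + B_n sin(ω_n τ)] sin(nx), ω_n = n. From ICs (B_n = velocity coefficient / ω_n): A_1=1, B_3=2.
So u(x,τ) = sin(x)cos(τ) + 2sin(3x)sin(3τ), and w(x,τ) = exp(-2x)u(x,τ).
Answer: w(x, τ) = exp(-2x)sin(x)cos(τ) + 2exp(-2x)sin(3x)sin(3τ)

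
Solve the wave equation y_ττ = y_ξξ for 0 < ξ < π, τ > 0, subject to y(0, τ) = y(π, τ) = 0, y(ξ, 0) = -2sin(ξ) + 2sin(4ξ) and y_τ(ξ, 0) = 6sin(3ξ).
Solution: Separating variables: y = Σ [A_n cos(ω_n τ) + B_n sin(ω_n τ)] sin(nξ), ω_n = n. From ICs (B_n = velocity coefficient / ω_n): A_1=-2, A_4=2, B_3=2.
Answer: y(ξ, τ) = -2sin(ξ)cos(τ) + 2sin(3ξ)sin(3τ) + 2sin(4ξ)cos(4τ)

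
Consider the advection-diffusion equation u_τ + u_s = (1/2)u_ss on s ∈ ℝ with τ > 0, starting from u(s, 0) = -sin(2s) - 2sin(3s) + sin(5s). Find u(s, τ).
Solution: Change to a moving frame: let η = s - τ, σ = τ and write u(s,τ) = w(η,σ).
By the chain rule u_τ = w_σ - w_η, u_s = w_η, u_ss = w_ηη.
Then u_τ + u_s = w_σ: the advection term cancels and the PDE becomes the heat equation w_σ = (1/2)w_ηη on η ∈ ℝ.
Initial data: w(η,0) = u(η,0) = -sin(2η) - 2sin(3η) + sin(5η).
On η ∈ ℝ each mode satisfies (sin(nη))″ = -n² sin(nη), so exp(-n²σ/2) sin(nη) solves the heat equation; by superposition w(η,σ) = Σ c_n exp(-n²σ/2) sin(nη).
Reading off the coefficients: c_2=-1, c_3=-2, c_5=1, so w(η,σ) = -exp(-2σ)sin(2η) - 2exp(-9σ/2)sin(3η) + exp(-25σ/2)sin(5η).
Substituting back η = s - τ, σ = τ: u(s,τ) = w(s - τ, τ).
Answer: u(s, τ) = -exp(-2τ)sin(2s - 2τ) - 2exp(-9τ/2)sin(3s - 3τ) + exp(-25τ/2)sin(5s - 5τ)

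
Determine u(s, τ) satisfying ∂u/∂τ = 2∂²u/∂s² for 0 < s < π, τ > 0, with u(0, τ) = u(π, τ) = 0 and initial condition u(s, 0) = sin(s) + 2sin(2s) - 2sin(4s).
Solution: Using separation of variables u = X(s)T(τ):
Eigenfunctions: sin(ns), n = 1, 2, 3, ...
General solution: u(s, τ) = Σ c_n sin(ns) exp(-2n² τ)
Matching u(s,0) = sin(s) + 2sin(2s) - 2sin(4s) term by term: c_1=1, c_2=2, c_4=-2.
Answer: u(s, τ) = exp(-2τ)sin(s) + 2exp(-8τ)sin(2s) - 2exp(-32τ)sin(4s)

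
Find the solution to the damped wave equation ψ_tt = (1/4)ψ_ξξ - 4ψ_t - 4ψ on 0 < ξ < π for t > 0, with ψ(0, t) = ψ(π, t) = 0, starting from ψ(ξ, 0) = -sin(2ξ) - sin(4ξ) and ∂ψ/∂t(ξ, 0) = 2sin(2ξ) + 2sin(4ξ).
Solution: Substitute ψ = exp(-2t)u.
Then ψ_t = exp(-2t)(u_t - 2u), ψ_tt = exp(-2t)(u_tt - 4u_t + 4u), ψ_ξξ = exp(-2t)u_ξξ; substituting and dividing by exp(-2t), the lower-order terms cancel: u_tt = (1/4)u_ξξ (standard wave equation).
Data for u: u(ξ,0) = ψ(ξ,0) = -sin(2ξ) - sin(4ξ); u_t(ξ,0) = ψ_t(ξ,0) + 2ψ(ξ,0) = 0. The boundary conditions carry over: u(0,t) = u(π,t) = 0.
Separating variables: u = Σ [A_n cos(ω_n t) + B_n sin(ω_n t)] sin(nξ), ω_n = n/2. From ICs: A_2=-1, A_4=-1.
So u(ξ,t) = -sin(2ξ)cos(t) - sin(4ξ)cos(2t), and ψ(ξ,t) = exp(-2t)u(ξ,t).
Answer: ψ(ξ, t) = -exp(-2t)sin(2ξ)cos(t) - exp(-2t)sin(4ξ)cos(2t)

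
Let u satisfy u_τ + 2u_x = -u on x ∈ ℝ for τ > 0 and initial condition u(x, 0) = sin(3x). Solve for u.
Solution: Substitute u = exp(-τ)w.
Then u_τ = exp(-τ)(w_τ - w), u_x = exp(-τ)w_x; substituting and dividing by exp(-τ), the lower-order terms cancel: w_τ + 2w_x = 0 (standard advection equation).
Data for w: w(x,0) = u(x,0) = sin(3x).
By characteristics (dx/dτ = 2), w(x,τ) = f(x - 2τ) with f = w(·, 0).
So w(x,τ) = sin(3x - 6τ), and u(x,τ) = exp(-τ)w(x,τ).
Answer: u(x, τ) = exp(-τ)sin(3x - 6τ)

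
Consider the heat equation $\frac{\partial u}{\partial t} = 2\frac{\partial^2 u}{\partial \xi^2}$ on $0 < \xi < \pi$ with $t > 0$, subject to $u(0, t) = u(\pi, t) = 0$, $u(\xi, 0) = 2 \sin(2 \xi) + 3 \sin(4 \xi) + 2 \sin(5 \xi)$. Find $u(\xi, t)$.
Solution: Using separation of variables $u = X(\xi)T(t)$:
Eigenfunctions: $\sin(n\xi)$, $n = 1, 2, 3, \ldots$
General solution: $u(\xi, t) = \sum c_n \sin(n\xi) e^{-2n^2 t}$
Matching $u(\xi,0) = 2 \sin(2 \xi) + 3 \sin(4 \xi) + 2 \sin(5 \xi)$ term by term: $c_2=2, c_4=3, c_5=2$.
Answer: $u(\xi, t) = 2 e^{-8 t} \sin(2 \xi) + 3 e^{-32 t} \sin(4 \xi) + 2 e^{-50 t} \sin(5 \xi)$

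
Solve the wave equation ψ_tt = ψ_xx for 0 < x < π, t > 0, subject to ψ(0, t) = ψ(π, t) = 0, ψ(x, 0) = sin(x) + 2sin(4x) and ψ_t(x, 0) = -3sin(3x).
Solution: Separating variables: ψ = Σ [A_n cos(ω_n t) + B_n sin(ω_n t)] sin(nx), ω_n = n. From ICs (B_n = velocity coefficient / ω_n): A_1=1, A_4=2, B_3=-1.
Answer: ψ(x, t) = -sin(3t)sin(3x) + sin(x)cos(t) + 2sin(4x)cos(4t)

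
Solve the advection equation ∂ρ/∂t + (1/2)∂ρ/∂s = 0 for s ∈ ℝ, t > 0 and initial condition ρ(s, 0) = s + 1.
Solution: By characteristics (ds/dt = 1/2), ρ(s,t) = f(s - (1/2)t) with f = ρ(·, 0).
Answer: ρ(s, t) = s - (1/2)t + 1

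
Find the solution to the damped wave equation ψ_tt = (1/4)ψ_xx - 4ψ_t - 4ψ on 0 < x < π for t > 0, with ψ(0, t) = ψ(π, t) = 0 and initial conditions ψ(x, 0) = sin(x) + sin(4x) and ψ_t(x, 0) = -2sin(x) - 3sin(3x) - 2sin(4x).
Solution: Substitute ψ = exp(-2t)u, i.e. u = exp(2t)ψ.
By the product rule, ψ_t = exp(-2t)(u_t - 2u), ψ_tt = exp(-2t)(u_tt - 4u_t + 4u), ψ_xx = exp(-2t)u_xx.
Substituting into the PDE and dividing by exp(-2t): u_tt - 4u_t + 4u = (1/4)u_xx - 4(u_t - 2u) - 4u.
The lower-order terms cancel, leaving the standard wave equation u_tt = (1/4)u_xx.
Initial data for u: u(x,0) = ψ(x,0) = sin(x) + sin(4x); u_t(x,0) = ψ_t(x,0) + 2ψ(x,0) = -3sin(3x). The boundary conditions carry over: u(0,t) = u(π,t) = 0.
Solve for u:
  Using separation of variables u = X(x)T(t):
  Eigenfunctions: sin(nx), n = 1, 2, 3, ...
  General solution: u(x, t) = Σ [A_n cos(n t/2) + B_n sin(n t/2)] sin(nx)
  From u(x,0) = sin(x) + sin(4x): A_1=1, A_4=1. From u_t(x,0) = -3sin(3x), using u_t(x,0) = Σ ω_n B_n sin(nx) with ω_n = n/2: B_3 = (-3)/(3/2) = -2.
Hence u(x,t) = -2sin(3t/2)sin(3x) + sin(x)cos(t/2) + sin(4x)cos(2t).
Transform back: ψ(x,t) = exp(-2t)u(x,t).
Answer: ψ(x, t) = -2exp(-2t)sin(3t/2)sin(3x) + exp(-2t)sin(x)cos(t/2) + exp(-2t)sin(4x)cos(2t)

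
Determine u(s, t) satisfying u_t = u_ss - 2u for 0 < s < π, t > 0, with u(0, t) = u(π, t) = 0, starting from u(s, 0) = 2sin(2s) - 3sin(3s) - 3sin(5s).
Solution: Substitute u = exp(-2t)w, i.e. w = exp(2t)u.
By the product rule, u_t = exp(-2t)(w_t - 2w), u_ss = exp(-2t)w_ss.
Substituting into the PDE and dividing by exp(-2t): w_t - 2w = w_ss - 2w.
The lower-order terms cancel, leaving the standard heat equation w_t = w_ss.
Initial data for w: w(s,0) = u(s,0) = 2sin(2s) - 3sin(3s) - 3sin(5s). The boundary conditions carry over: w(0,t) = w(π,t) = 0.
Solve for w:
  Using separation of variables w = X(s)T(t):
  Eigenfunctions: sin(ns), n = 1, 2, 3, ...
  General solution: w(s, t) = Σ c_n sin(ns) exp(-n² t)
  Matching w(s,0) = 2sin(2s) - 3sin(3s) - 3sin(5s) term by term: c_2=2, c_3=-3, c_5=-3.
Hence w(s,t) = 2exp(-4t)sin(2s) - 3exp(-9t)sin(3s) - 3exp(-25t)sin(5s).
Transform back: u(s,t) = exp(-2t)w(s,t).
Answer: u(s, t) = 2exp(-6t)sin(2s) - 3exp(-11t)sin(3s) - 3exp(-27t)sin(5s)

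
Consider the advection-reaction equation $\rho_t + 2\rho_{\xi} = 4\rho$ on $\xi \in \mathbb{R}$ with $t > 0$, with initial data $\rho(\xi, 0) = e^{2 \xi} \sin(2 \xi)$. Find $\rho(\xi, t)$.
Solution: Substitute $\rho = e^{2\xi}u$, i.e. $u = e^{-2\xi}\rho$.
By the product rule, $\rho_{\xi} = e^{2\xi}(u_{\xi} + 2u)$, $\rho_t = e^{2\xi}u_t$.
Substituting into the PDE and dividing by $e^{2\xi}$: $u_t + 2(u_{\xi} + 2u) = 4u$.
The lower-order terms cancel, leaving the standard advection equation $u_t + 2u_{\xi} = 0$.
Initial data for $u$: $u(\xi,0) = e^{-2\xi}\rho(\xi,0) = \sin(2 \xi)$.
Solve for $u$:
  By method of characteristics (waves move right with speed 2):
  Along characteristics $\xi - 2t =$ const, $u$ is constant, so $u(\xi,t) = f(\xi - 2t)$ with $f = u( \cdot , 0)$.
Hence $u(\xi,t) = - \sin(4 t - 2 \xi)$.
Transform back: $\rho(\xi,t) = e^{2\xi}u(\xi,t)$.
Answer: $\rho(\xi, t) = e^{2 \xi} \sin(2 \xi - 4 t)$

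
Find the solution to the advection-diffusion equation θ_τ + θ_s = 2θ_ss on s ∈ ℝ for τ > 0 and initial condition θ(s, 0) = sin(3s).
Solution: Moving frame: η = s - τ, σ = τ, θ = u(η,σ), so θ_τ = u_σ - u_η and θ_ss = u_ηη.
Hence θ_τ + θ_s = u_σ and the PDE becomes the heat equation u_σ = 2u_ηη on η ∈ ℝ.
Initial data: u(η,0) = θ(η,0) = sin(3η). Each mode sin(nη) decays as exp(-2n²σ) on ℝ, so u(η,σ) = Σ c_n exp(-2n²σ) sin(nη) with c_3=1: u(η,σ) = exp(-18σ)sin(3η).
Substituting back: θ(s,τ) = u(s - τ, τ).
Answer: θ(s, τ) = exp(-18τ)sin(3s - 3τ)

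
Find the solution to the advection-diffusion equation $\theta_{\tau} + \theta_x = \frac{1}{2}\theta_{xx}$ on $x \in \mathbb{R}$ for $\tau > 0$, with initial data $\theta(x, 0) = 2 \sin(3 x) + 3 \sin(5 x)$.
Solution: Moving frame: $\eta = x - \tau$, $\sigma = \tau$, $\theta = u(\eta,\sigma)$, so $\theta_{\tau} = u_{\sigma} - u_{\eta}$ and $\theta_{xx} = u_{\eta\eta}$.
Hence $\theta_{\tau} + \theta_x = u_{\sigma}$ and the PDE becomes the heat equation $u_{\sigma} = \frac{1}{2}u_{\eta\eta}$ on $\eta \in \mathbb{R}$.
Initial data: $u(\eta,0) = \theta(\eta,0) = 2 \sin(3 \eta) + 3 \sin(5 \eta)$. Each mode $\sin(n\eta)$ decays as $e^{-n^2\sigma/2}$ on $\mathbb{R}$, so $u(\eta,\sigma) = \sum c_n e^{-n^2\sigma/2} \sin(n\eta)$ with $c_3=2, c_5=3$: $u(\eta,\sigma) = 2 e^{-9 \sigma/2} \sin(3 \eta) + 3 e^{-25 \sigma/2} \sin(5 \eta)$.
Substituting back: $\theta(x,\tau) = u(x - \tau, \tau)$.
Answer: $\theta(x, \tau) = -2 e^{-9 \tau/2} \sin(3 \tau - 3 x) - 3 e^{-25 \tau/2} \sin(5 \tau - 5 x)$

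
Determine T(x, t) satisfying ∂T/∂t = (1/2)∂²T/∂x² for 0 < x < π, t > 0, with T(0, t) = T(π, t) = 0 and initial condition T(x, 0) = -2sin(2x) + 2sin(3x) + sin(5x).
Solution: Separating variables: T = Σ c_n exp(-n²t/2) sin(nx). From T(x,0) = -2sin(2x) + 2sin(3x) + sin(5x): c_2=-2, c_3=2, c_5=1.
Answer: T(x, t) = -2exp(-2t)sin(2x) + 2exp(-9t/2)sin(3x) + exp(-25t/2)sin(5x)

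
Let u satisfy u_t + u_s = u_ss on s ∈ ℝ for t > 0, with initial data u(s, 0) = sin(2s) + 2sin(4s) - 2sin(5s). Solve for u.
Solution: Change to a moving frame: let η = s - t, σ = t and write u(s,t) = w(η,σ).
By the chain rule u_t = w_σ - w_η, u_s = w_η, u_ss = w_ηη.
Then u_t + u_s = w_σ: the advection term cancels and the PDE becomes the heat equation w_σ = w_ηη on η ∈ ℝ.
Initial data: w(η,0) = u(η,0) = sin(2η) + 2sin(4η) - 2sin(5η).
On η ∈ ℝ each mode satisfies (sin(nη))″ = -n² sin(nη), so exp(-n²σ) sin(nη) solves the heat equation; by superposition w(η,σ) = Σ c_n exp(-n²σ) sin(nη).
Reading off the coefficients: c_2=1, c_4=2, c_5=-2, so w(η,σ) = exp(-4σ)sin(2η) + 2exp(-16σ)sin(4η) - 2exp(-25σ)sin(5η).
Substituting back η = s - t, σ = t: u(s,t) = w(s - t, t).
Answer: u(s, t) = exp(-4t)sin(2s - 2t) + 2exp(-16t)sin(4s - 4t) - 2exp(-25t)sin(5s - 5t)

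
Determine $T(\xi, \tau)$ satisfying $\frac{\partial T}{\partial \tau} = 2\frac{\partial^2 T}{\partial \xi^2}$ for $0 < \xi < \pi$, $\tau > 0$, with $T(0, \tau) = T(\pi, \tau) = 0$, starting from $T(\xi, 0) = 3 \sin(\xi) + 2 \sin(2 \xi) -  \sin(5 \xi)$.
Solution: Using separation of variables $T = X(\xi)G(\tau)$:
Eigenfunctions: $\sin(n\xi)$, $n = 1, 2, 3, \ldots$
General solution: $T(\xi, \tau) = \sum c_n \sin(n\xi) e^{-2n^2 \tau}$
Matching $T(\xi,0) = 3 \sin(\xi) + 2 \sin(2 \xi) - \sin(5 \xi)$ term by term: $c_1=3, c_2=2, c_5=-1$.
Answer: $T(\xi, \tau) = 3 e^{-2 \tau} \sin(\xi) + 2 e^{-8 \tau} \sin(2 \xi) -  e^{-50 \tau} \sin(5 \xi)$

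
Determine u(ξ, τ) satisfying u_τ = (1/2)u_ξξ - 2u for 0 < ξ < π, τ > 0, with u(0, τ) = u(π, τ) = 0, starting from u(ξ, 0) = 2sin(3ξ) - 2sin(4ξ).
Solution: Substitute u = exp(-2τ)w.
Then u_τ = exp(-2τ)(w_τ - 2w), u_ξξ = exp(-2τ)w_ξξ; substituting and dividing by exp(-2τ), the lower-order terms cancel: w_τ = (1/2)w_ξξ (standard heat equation).
Data for w: w(ξ,0) = u(ξ,0) = 2sin(3ξ) - 2sin(4ξ). The boundary conditions carry over: w(0,τ) = w(π,τ) = 0.
Separating variables: w = Σ c_n exp(-n²τ/2) sin(nξ). From w(ξ,0) = 2sin(3ξ) - 2sin(4ξ): c_3=2, c_4=-2.
So w(ξ,τ) = -2exp(-8τ)sin(4ξ) + 2exp(-9τ/2)sin(3ξ), and u(ξ,τ) = exp(-2τ)w(ξ,τ).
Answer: u(ξ, τ) = -2exp(-10τ)sin(4ξ) + 2exp(-13τ/2)sin(3ξ)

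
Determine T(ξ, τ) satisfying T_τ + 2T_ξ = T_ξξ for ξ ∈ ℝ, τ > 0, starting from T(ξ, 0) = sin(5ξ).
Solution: Moving frame: η = ξ - 2τ, σ = τ, T = u(η,σ), so T_τ = u_σ - 2u_η and T_ξξ = u_ηη.
Hence T_τ + 2T_ξ = u_σ and the PDE becomes the heat equation u_σ = u_ηη on η ∈ ℝ.
Initial data: u(η,0) = T(η,0) = sin(5η). Each mode sin(nη) decays as exp(-n²σ) on ℝ, so u(η,σ) = Σ c_n exp(-n²σ) sin(nη) with c_5=1: u(η,σ) = exp(-25σ)sin(5η).
Substituting back: T(ξ,τ) = u(ξ - 2τ, τ).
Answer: T(ξ, τ) = exp(-25τ)sin(5ξ - 10τ)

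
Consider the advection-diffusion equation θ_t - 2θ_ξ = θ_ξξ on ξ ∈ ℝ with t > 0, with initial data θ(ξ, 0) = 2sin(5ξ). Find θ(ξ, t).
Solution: Moving frame: η = ξ + 2t, σ = t, θ = u(η,σ), so θ_t = u_σ + 2u_η and θ_ξξ = u_ηη.
Hence θ_t - 2θ_ξ = u_σ and the PDE becomes the heat equation u_σ = u_ηη on η ∈ ℝ.
Initial data: u(η,0) = θ(η,0) = 2sin(5η). Each mode sin(nη) decays as exp(-n²σ) on ℝ, so u(η,σ) = Σ c_n exp(-n²σ) sin(nη) with c_5=2: u(η,σ) = 2exp(-25σ)sin(5η).
Substituting back: θ(ξ,t) = u(ξ + 2t, t).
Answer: θ(ξ, t) = 2exp(-25t)sin(10t + 5ξ)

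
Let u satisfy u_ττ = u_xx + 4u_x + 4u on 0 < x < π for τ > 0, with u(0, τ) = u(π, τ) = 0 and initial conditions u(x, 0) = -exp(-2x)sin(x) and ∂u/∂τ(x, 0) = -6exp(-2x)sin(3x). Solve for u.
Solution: Substitute u = exp(-2x)w, i.e. w = exp(2x)u.
By the product rule, u_x = exp(-2x)(w_x - 2w), u_xx = exp(-2x)(w_xx - 4w_x + 4w), u_ττ = exp(-2x)w_ττ.
Substituting into the PDE and dividing by exp(-2x): w_ττ = (w_xx - 4w_x + 4w) + 4(w_x - 2w) + 4w.
The lower-order terms cancel, leaving the standard wave equation w_ττ = w_xx.
Initial data for w: w(x,0) = exp(2x)u(x,0) = -sin(x); w_τ(x,0) = exp(2x)u_τ(x,0) = -6sin(3x). The boundary conditions carry over: w(0,τ) = w(π,τ) = 0.
Solve for w:
  Using separation of variables w = X(x)T(τ):
  Eigenfunctions: sin(nx), n = 1, 2, 3, ...
  General solution: w(x, τ) = Σ [A_n cos(n τ) + B_n sin(n τ)] sin(nx)
  From w(x,0) = -sin(x): A_1=-1. From w_τ(x,0) = -6sin(3x), using w_τ(x,0) = Σ ω_n B_n sin(nx) with ω_n = n: B_3 = (-6)/3 = -2.
Hence w(x,τ) = -sin(x)cos(τ) - 2sin(3x)sin(3τ).
Transform back: u(x,τ) = exp(-2x)w(x,τ).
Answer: u(x, τ) = -exp(-2x)sin(x)cos(τ) - 2exp(-2x)sin(3x)sin(3τ)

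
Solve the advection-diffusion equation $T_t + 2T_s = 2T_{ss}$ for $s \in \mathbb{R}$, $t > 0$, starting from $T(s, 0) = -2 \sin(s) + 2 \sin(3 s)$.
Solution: Moving frame: $\eta = s - 2t$, $\sigma = t$, $T = u(\eta,\sigma)$, so $T_t = u_{\sigma} - 2u_{\eta}$ and $T_{ss} = u_{\eta\eta}$.
Hence $T_t + 2T_s = u_{\sigma}$ and the PDE becomes the heat equation $u_{\sigma} = 2u_{\eta\eta}$ on $\eta \in \mathbb{R}$.
Initial data: $u(\eta,0) = T(\eta,0) = -2 \sin(\eta) + 2 \sin(3 \eta)$. Each mode $\sin(n\eta)$ decays as $e^{-2n^2\sigma}$ on $\mathbb{R}$, so $u(\eta,\sigma) = \sum c_n e^{-2n^2\sigma} \sin(n\eta)$ with $c_1=-2, c_3=2$: $u(\eta,\sigma) = -2 e^{-2 \sigma} \sin(\eta) + 2 e^{-18 \sigma} \sin(3 \eta)$.
Substituting back: $T(s,t) = u(s - 2t, t)$.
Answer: $T(s, t) = -2 e^{-2 t} \sin(s - 2 t) + 2 e^{-18 t} \sin(3 s - 6 t)$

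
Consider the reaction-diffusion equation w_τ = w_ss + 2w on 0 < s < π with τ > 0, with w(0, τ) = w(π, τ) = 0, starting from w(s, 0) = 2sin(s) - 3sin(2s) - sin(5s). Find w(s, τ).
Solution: Substitute w = exp(2τ)u.
Then w_τ = exp(2τ)(u_τ + 2u), w_ss = exp(2τ)u_ss; substituting and dividing by exp(2τ), the lower-order terms cancel: u_τ = u_ss (standard heat equation).
Data for u: u(s,0) = w(s,0) = 2sin(s) - 3sin(2s) - sin(5s). The boundary conditions carry over: u(0,τ) = u(π,τ) = 0.
Separating variables: u = Σ c_n exp(-n²τ) sin(ns). From u(s,0) = 2sin(s) - 3sin(2s) - sin(5s): c_1=2, c_2=-3, c_5=-1.
So u(s,τ) = 2exp(-τ)sin(s) - 3exp(-4τ)sin(2s) - exp(-25τ)sin(5s), and w(s,τ) = exp(2τ)u(s,τ).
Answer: w(s, τ) = 2exp(τ)sin(s) - 3exp(-2τ)sin(2s) - exp(-23τ)sin(5s)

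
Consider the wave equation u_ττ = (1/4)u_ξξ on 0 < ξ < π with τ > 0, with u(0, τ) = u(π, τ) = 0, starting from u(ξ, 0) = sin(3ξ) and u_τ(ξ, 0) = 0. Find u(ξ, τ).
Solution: Using separation of variables u = X(ξ)T(τ):
Eigenfunctions: sin(nξ), n = 1, 2, 3, ...
General solution: u(ξ, τ) = Σ [A_n cos(n τ/2) + B_n sin(n τ/2)] sin(nξ)
From u(ξ,0) = sin(3ξ): A_3=1. From u_τ(ξ,0) = 0: all B_n = 0.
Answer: u(ξ, τ) = sin(3ξ)cos(3τ/2)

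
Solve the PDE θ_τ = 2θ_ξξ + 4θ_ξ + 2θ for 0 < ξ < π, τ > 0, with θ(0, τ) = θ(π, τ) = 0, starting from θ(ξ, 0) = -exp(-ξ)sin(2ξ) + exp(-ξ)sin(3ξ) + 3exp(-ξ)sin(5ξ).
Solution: Substitute θ = exp(-ξ)u, i.e. u = exp(ξ)θ.
By the product rule, θ_ξ = exp(-ξ)(u_ξ - u), θ_ξξ = exp(-ξ)(u_ξξ - 2u_ξ + u), θ_τ = exp(-ξ)u_τ.
Substituting into the PDE and dividing by exp(-ξ): u_τ = 2(u_ξξ - 2u_ξ + u) + 4(u_ξ - u) + 2u.
The lower-order terms cancel, leaving the standard heat equation u_τ = 2u_ξξ.
Initial data for u: u(ξ,0) = exp(ξ)θ(ξ,0) = -sin(2ξ) + sin(3ξ) + 3sin(5ξ). The boundary conditions carry over: u(0,τ) = u(π,τ) = 0.
Solve for u:
  Using separation of variables u = X(ξ)G(τ):
  Eigenfunctions: sin(nξ), n = 1, 2, 3, ...
  General solution: u(ξ, τ) = Σ c_n sin(nξ) exp(-2n² τ)
  Matching u(ξ,0) = -sin(2ξ) + sin(3ξ) + 3sin(5ξ) term by term: c_2=-1, c_3=1, c_5=3.
Hence u(ξ,τ) = -exp(-8τ)sin(2ξ) + exp(-18τ)sin(3ξ) + 3exp(-50τ)sin(5ξ).
Transform back: θ(ξ,τ) = exp(-ξ)u(ξ,τ).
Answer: θ(ξ, τ) = -exp(-ξ)exp(-8τ)sin(2ξ) + exp(-ξ)exp(-18τ)sin(3ξ) + 3exp(-ξ)exp(-50τ)sin(5ξ)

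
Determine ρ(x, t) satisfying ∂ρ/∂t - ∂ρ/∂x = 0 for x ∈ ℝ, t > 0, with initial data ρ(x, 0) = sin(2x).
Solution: By method of characteristics (waves move left with speed 1):
Along characteristics x + t = const, ρ is constant, so ρ(x,t) = f(x + t) with f = ρ(·, 0).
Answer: ρ(x, t) = sin(2t + 2x)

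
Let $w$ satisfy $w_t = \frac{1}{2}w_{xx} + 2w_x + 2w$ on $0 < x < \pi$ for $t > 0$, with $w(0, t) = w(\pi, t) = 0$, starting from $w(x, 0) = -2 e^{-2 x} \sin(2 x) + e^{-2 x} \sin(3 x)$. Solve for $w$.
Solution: Substitute $w = e^{-2x}u$, i.e. $u = e^{2x}w$.
By the product rule, $w_x = e^{-2x}(u_x - 2u)$, $w_{xx} = e^{-2x}(u_{xx} - 4u_x + 4u)$, $w_t = e^{-2x}u_t$.
Substituting into the PDE and dividing by $e^{-2x}$: $u_t = \frac{1}{2}(u_{xx} - 4u_x + 4u) + 2(u_x - 2u) + 2u$.
The lower-order terms cancel, leaving the standard heat equation $u_t = \frac{1}{2}u_{xx}$.
Initial data for $u$: $u(x,0) = e^{2x}w(x,0) = -2 \sin(2 x) + \sin(3 x)$. The boundary conditions carry over: $u(0,t) = u(\pi,t) = 0$.
Solve for $u$:
  Using separation of variables $u = X(x)T(t)$:
  Eigenfunctions: $\sin(nx)$, $n = 1, 2, 3, \ldots$
  General solution: $u(x, t) = \sum c_n \sin(nx) e^{-n^2 t/2}$
  Matching $u(x,0) = -2 \sin(2 x) + \sin(3 x)$ term by term: $c_2=-2, c_3=1$.
Hence $u(x,t) = -2 e^{-2 t} \sin(2 x) + e^{-9 t/2} \sin(3 x)$.
Transform back: $w(x,t) = e^{-2x}u(x,t)$.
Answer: $w(x, t) = -2 e^{-2 t} e^{-2 x} \sin(2 x) + e^{-9 t/2} e^{-2 x} \sin(3 x)$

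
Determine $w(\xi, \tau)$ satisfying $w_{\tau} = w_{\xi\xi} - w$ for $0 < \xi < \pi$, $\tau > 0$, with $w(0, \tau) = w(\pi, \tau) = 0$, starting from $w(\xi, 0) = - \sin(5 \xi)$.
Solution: Substitute $w = e^{-\tau}u$.
Then $w_{\tau} = e^{-\tau}(u_{\tau} - u)$, $w_{\xi\xi} = e^{-\tau}u_{\xi\xi}$; substituting and dividing by $e^{-\tau}$, the lower-order terms cancel: $u_{\tau} = u_{\xi\xi}$ (standard heat equation).
Data for $u$: $u(\xi,0) = w(\xi,0) = - \sin(5 \xi)$. The boundary conditions carry over: $u(0,\tau) = u(\pi,\tau) = 0$.
Separating variables: $u = \sum c_n e^{-n^2\tau} \sin(n\xi)$. From $u(\xi,0) = - \sin(5 \xi)$: $c_5=-1$.
So $u(\xi,\tau) = - e^{-25 \tau} \sin(5 \xi)$, and $w(\xi,\tau) = e^{-\tau}u(\xi,\tau)$.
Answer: $w(\xi, \tau) = - e^{-26 \tau} \sin(5 \xi)$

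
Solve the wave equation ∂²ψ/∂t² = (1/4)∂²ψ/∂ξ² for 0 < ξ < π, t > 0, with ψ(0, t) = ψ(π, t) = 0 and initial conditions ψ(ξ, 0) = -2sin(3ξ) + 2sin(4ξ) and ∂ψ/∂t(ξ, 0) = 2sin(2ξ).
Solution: Using separation of variables ψ = X(ξ)T(t):
Eigenfunctions: sin(nξ), n = 1, 2, 3, ...
General solution: ψ(ξ, t) = Σ [A_n cos(n t/2) + B_n sin(n t/2)] sin(nξ)
From ψ(ξ,0) = -2sin(3ξ) + 2sin(4ξ): A_3=-2, A_4=2. From ψ_t(ξ,0) = 2sin(2ξ), using ψ_t(ξ,0) = Σ ω_n B_n sin(nξ) with ω_n = n/2: B_2 = 2/1 = 2.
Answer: ψ(ξ, t) = 2sin(t)sin(2ξ) - 2sin(3ξ)cos(3t/2) + 2sin(4ξ)cos(2t)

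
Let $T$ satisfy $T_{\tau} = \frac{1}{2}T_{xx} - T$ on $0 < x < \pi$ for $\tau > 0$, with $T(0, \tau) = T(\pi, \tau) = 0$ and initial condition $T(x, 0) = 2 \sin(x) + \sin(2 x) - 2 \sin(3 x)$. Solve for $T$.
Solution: Substitute $T = e^{-\tau}u$, i.e. $u = e^{\tau}T$.
By the product rule, $T_{\tau} = e^{-\tau}(u_{\tau} - u)$, $T_{xx} = e^{-\tau}u_{xx}$.
Substituting into the PDE and dividing by $e^{-\tau}$: $u_{\tau} - u = \frac{1}{2}u_{xx} - u$.
The lower-order terms cancel, leaving the standard heat equation $u_{\tau} = \frac{1}{2}u_{xx}$.
Initial data for $u$: $u(x,0) = T(x,0) = 2 \sin(x) + \sin(2 x) - 2 \sin(3 x)$. The boundary conditions carry over: $u(0,\tau) = u(\pi,\tau) = 0$.
Solve for $u$:
  Using separation of variables $u = X(x)G(\tau)$:
  Eigenfunctions: $\sin(nx)$, $n = 1, 2, 3, \ldots$
  General solution: $u(x, \tau) = \sum c_n \sin(nx) e^{-n^2 \tau/2}$
  Matching $u(x,0) = 2 \sin(x) + \sin(2 x) - 2 \sin(3 x)$ term by term: $c_1=2, c_2=1, c_3=-2$.
Hence $u(x,\tau) = e^{-2 \tau} \sin(2 x) + 2 e^{-\tau/2} \sin(x) - 2 e^{-9 \tau/2} \sin(3 x)$.
Transform back: $T(x,\tau) = e^{-\tau}u(x,\tau)$.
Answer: $T(x, \tau) = e^{-3 \tau} \sin(2 x) + 2 e^{-3 \tau/2} \sin(x) - 2 e^{-11 \tau/2} \sin(3 x)$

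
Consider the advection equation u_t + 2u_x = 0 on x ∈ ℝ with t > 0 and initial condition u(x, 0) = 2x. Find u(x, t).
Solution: By method of characteristics (waves move right with speed 2):
Along characteristics x - 2t = const, u is constant, so u(x,t) = f(x - 2t) with f = u(·, 0).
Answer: u(x, t) = -4t + 2x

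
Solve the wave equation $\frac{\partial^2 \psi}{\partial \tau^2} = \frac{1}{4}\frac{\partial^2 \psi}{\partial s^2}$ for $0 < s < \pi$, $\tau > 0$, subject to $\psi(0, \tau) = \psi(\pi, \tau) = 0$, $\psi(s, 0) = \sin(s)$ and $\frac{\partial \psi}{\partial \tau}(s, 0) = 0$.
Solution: Using separation of variables $\psi = X(s)T(\tau)$:
Eigenfunctions: $\sin(ns)$, $n = 1, 2, 3, \ldots$
General solution: $\psi(s, \tau) = \sum [A_n \cos(n \tau/2) + B_n \sin(n \tau/2)] \sin(ns)$
From $\psi(s,0) = \sin(s)$: $A_1=1$. From $\psi_{\tau}(s,0) = 0$: all $B_n = 0$.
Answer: $\psi(s, \tau) = \sin(s) \cos(\tau/2)$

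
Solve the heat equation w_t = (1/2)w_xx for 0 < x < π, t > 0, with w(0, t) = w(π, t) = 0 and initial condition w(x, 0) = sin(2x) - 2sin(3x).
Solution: Separating variables: w = Σ c_n exp(-n²t/2) sin(nx). From w(x,0) = sin(2x) - 2sin(3x): c_2=1, c_3=-2.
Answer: w(x, t) = exp(-2t)sin(2x) - 2exp(-9t/2)sin(3x)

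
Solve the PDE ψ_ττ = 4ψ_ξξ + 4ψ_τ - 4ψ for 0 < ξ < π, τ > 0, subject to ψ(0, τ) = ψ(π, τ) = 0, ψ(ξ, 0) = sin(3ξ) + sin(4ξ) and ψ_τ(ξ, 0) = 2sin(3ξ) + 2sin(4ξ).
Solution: Substitute ψ = exp(2τ)u, i.e. u = exp(-2τ)ψ.
By the product rule, ψ_τ = exp(2τ)(u_τ + 2u), ψ_ττ = exp(2τ)(u_ττ + 4u_τ + 4u), ψ_ξξ = exp(2τ)u_ξξ.
Substituting into the PDE and dividing by exp(2τ): u_ττ + 4u_τ + 4u = 4u_ξξ + 4(u_τ + 2u) - 4u.
The lower-order terms cancel, leaving the standard wave equation u_ττ = 4u_ξξ.
Initial data for u: u(ξ,0) = ψ(ξ,0) = sin(3ξ) + sin(4ξ); u_τ(ξ,0) = ψ_τ(ξ,0) - 2ψ(ξ,0) = 0. The boundary conditions carry over: u(0,τ) = u(π,τ) = 0.
Solve for u:
  Using separation of variables u = X(ξ)T(τ):
  Eigenfunctions: sin(nξ), n = 1, 2, 3, ...
  General solution: u(ξ, τ) = Σ [A_n cos(2n τ) + B_n sin(2n τ)] sin(nξ)
  From u(ξ,0) = sin(3ξ) + sin(4ξ): A_3=1, A_4=1. From u_τ(ξ,0) = 0: all B_n = 0.
Hence u(ξ,τ) = sin(3ξ)cos(6τ) + sin(4ξ)cos(8τ).
Transform back: ψ(ξ,τ) = exp(2τ)u(ξ,τ).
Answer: ψ(ξ, τ) = exp(2τ)sin(3ξ)cos(6τ) + exp(2τ)sin(4ξ)cos(8τ)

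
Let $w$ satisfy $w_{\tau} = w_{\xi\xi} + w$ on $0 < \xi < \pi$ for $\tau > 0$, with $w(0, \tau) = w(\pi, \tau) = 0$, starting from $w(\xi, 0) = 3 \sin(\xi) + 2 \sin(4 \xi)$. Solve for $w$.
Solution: Substitute $w = e^{\tau}u$, i.e. $u = e^{-\tau}w$.
By the product rule, $w_{\tau} = e^{\tau}(u_{\tau} + u)$, $w_{\xi\xi} = e^{\tau}u_{\xi\xi}$.
Substituting into the PDE and dividing by $e^{\tau}$: $u_{\tau} + u = u_{\xi\xi} + u$.
The lower-order terms cancel, leaving the standard heat equation $u_{\tau} = u_{\xi\xi}$.
Initial data for $u$: $u(\xi,0) = w(\xi,0) = 3 \sin(\xi) + 2 \sin(4 \xi)$. The boundary conditions carry over: $u(0,\tau) = u(\pi,\tau) = 0$.
Solve for $u$:
  Using separation of variables $u = X(\xi)T(\tau)$:
  Eigenfunctions: $\sin(n\xi)$, $n = 1, 2, 3, \ldots$
  General solution: $u(\xi, \tau) = \sum c_n \sin(n\xi) e^{-n^2 \tau}$
  Matching $u(\xi,0) = 3 \sin(\xi) + 2 \sin(4 \xi)$ term by term: $c_1=3, c_4=2$.
Hence $u(\xi,\tau) = 3 e^{-\tau} \sin(\xi) + 2 e^{-16 \tau} \sin(4 \xi)$.
Transform back: $w(\xi,\tau) = e^{\tau}u(\xi,\tau)$.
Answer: $w(\xi, \tau) = 3 \sin(\xi) + 2 e^{-15 \tau} \sin(4 \xi)$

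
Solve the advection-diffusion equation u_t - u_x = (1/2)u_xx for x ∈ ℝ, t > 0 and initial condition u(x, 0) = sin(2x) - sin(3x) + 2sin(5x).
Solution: Moving frame: η = x + t, σ = t, u = w(η,σ), so u_t = w_σ + w_η and u_xx = w_ηη.
Hence u_t - u_x = w_σ and the PDE becomes the heat equation w_σ = (1/2)w_ηη on η ∈ ℝ.
Initial data: w(η,0) = u(η,0) = sin(2η) - sin(3η) + 2sin(5η). Each mode sin(nη) decays as exp(-n²σ/2) on ℝ, so w(η,σ) = Σ c_n exp(-n²σ/2) sin(nη) with c_2=1, c_3=-1, c_5=2: w(η,σ) = exp(-2σ)sin(2η) - exp(-9σ/2)sin(3η) + 2exp(-25σ/2)sin(5η).
Substituting back: u(x,t) = w(x + t, t).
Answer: u(x, t) = exp(-2t)sin(2t + 2x) - exp(-9t/2)sin(3t + 3x) + 2exp(-25t/2)sin(5t + 5x)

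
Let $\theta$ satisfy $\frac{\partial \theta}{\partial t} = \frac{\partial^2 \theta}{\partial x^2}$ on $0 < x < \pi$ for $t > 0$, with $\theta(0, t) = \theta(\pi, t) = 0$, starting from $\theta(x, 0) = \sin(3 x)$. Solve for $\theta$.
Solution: Separating variables: $\theta = \sum c_n e^{-n^2t} \sin(nx)$. From $\theta(x,0) = \sin(3 x)$: $c_3=1$.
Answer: $\theta(x, t) = e^{-9 t} \sin(3 x)$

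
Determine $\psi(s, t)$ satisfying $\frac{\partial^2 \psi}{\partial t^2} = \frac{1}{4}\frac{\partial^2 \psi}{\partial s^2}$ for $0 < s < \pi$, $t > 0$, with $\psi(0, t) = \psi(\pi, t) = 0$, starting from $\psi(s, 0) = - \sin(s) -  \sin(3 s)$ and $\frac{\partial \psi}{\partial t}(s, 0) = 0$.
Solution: Separating variables: $\psi = \sum [A_n \cos(\omega_n t) + B_n \sin(\omega_n t)] \sin(ns)$, $\omega_n = n/2$. From ICs: $A_1=-1, A_3=-1$.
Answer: $\psi(s, t) = - \sin(s) \cos(t/2) -  \sin(3 s) \cos(3 t/2)$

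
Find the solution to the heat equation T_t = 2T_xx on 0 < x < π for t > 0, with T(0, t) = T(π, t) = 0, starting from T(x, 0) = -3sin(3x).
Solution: Using separation of variables T = X(x)G(t):
Eigenfunctions: sin(nx), n = 1, 2, 3, ...
General solution: T(x, t) = Σ c_n sin(nx) exp(-2n² t)
Matching T(x,0) = -3sin(3x) term by term: c_3=-3.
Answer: T(x, t) = -3exp(-18t)sin(3x)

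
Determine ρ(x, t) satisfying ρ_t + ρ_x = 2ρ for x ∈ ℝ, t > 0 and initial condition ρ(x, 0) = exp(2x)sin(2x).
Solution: Substitute ρ = exp(2x)u.
Then ρ_x = exp(2x)(u_x + 2u), ρ_t = exp(2x)u_t; substituting and dividing by exp(2x), the lower-order terms cancel: u_t + u_x = 0 (standard advection equation).
Data for u: u(x,0) = exp(-2x)ρ(x,0) = sin(2x).
By characteristics (dx/dt = 1), u(x,t) = f(x - t) with f = u(·, 0).
So u(x,t) = -sin(2t - 2x), and ρ(x,t) = exp(2x)u(x,t).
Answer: ρ(x, t) = -exp(2x)sin(2t - 2x)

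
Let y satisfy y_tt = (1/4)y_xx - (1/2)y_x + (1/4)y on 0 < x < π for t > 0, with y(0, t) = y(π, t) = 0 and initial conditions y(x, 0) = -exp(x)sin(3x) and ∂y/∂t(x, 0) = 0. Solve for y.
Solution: Substitute y = exp(x)u.
Then y_x = exp(x)(u_x + u), y_xx = exp(x)(u_xx + 2u_x + u), y_tt = exp(x)u_tt; substituting and dividing by exp(x), the lower-order terms cancel: u_tt = (1/4)u_xx (standard wave equation).
Data for u: u(x,0) = exp(-x)y(x,0) = -sin(3x); u_t(x,0) = exp(-x)y_t(x,0) = 0. The boundary conditions carry over: u(0,t) = u(π,t) = 0.
Separating variables: u = Σ [A_n cos(ω_n t) + B_n sin(ω_n t)] sin(nx), ω_n = n/2. From ICs: A_3=-1.
So u(x,t) = -sin(3x)cos(3t/2), and y(x,t) = exp(x)u(x,t).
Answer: y(x, t) = -exp(x)sin(3x)cos(3t/2)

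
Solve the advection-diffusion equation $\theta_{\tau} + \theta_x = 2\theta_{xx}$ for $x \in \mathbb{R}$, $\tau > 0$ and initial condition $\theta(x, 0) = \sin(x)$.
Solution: Moving frame: $\eta = x - \tau$, $\sigma = \tau$, $\theta = u(\eta,\sigma)$, so $\theta_{\tau} = u_{\sigma} - u_{\eta}$ and $\theta_{xx} = u_{\eta\eta}$.
Hence $\theta_{\tau} + \theta_x = u_{\sigma}$ and the PDE becomes the heat equation $u_{\sigma} = 2u_{\eta\eta}$ on $\eta \in \mathbb{R}$.
Initial data: $u(\eta,0) = \theta(\eta,0) = \sin(\eta)$. Each mode $\sin(n\eta)$ decays as $e^{-2n^2\sigma}$ on $\mathbb{R}$, so $u(\eta,\sigma) = \sum c_n e^{-2n^2\sigma} \sin(n\eta)$ with $c_1=1$: $u(\eta,\sigma) = e^{-2 \sigma} \sin(\eta)$.
Substituting back: $\theta(x,\tau) = u(x - \tau, \tau)$.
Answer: $\theta(x, \tau) = - e^{-2 \tau} \sin(\tau - x)$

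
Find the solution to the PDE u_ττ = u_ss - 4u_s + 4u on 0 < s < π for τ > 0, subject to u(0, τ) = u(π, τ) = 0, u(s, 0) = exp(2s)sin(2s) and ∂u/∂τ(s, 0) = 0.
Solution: Substitute u = exp(2s)w.
Then u_s = exp(2s)(w_s + 2w), u_ss = exp(2s)(w_ss + 4w_s + 4w), u_ττ = exp(2s)w_ττ; substituting and dividing by exp(2s), the lower-order terms cancel: w_ττ = w_ss (standard wave equation).
Data for w: w(s,0) = exp(-2s)u(s,0) = sin(2s); w_τ(s,0) = exp(-2s)u_τ(s,0) = 0. The boundary conditions carry over: w(0,τ) = w(π,τ) = 0.
Separating variables: w = Σ [A_n cos(ω_n τ) + B_n sin(ω_n τ)] sin(ns), ω_n = n. From ICs: A_2=1.
So w(s,τ) = sin(2s)cos(2τ), and u(s,τ) = exp(2s)w(s,τ).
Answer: u(s, τ) = exp(2s)sin(2s)cos(2τ)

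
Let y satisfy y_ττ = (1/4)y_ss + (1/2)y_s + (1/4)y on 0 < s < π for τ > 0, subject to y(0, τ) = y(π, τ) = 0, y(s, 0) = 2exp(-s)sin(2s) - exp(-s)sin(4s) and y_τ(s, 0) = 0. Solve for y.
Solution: Substitute y = exp(-s)u.
Then y_s = exp(-s)(u_s - u), y_ss = exp(-s)(u_ss - 2u_s + u), y_ττ = exp(-s)u_ττ; substituting and dividing by exp(-s), the lower-order terms cancel: u_ττ = (1/4)u_ss (standard wave equation).
Data for u: u(s,0) = exp(s)y(s,0) = 2sin(2s) - sin(4s); u_τ(s,0) = exp(s)y_τ(s,0) = 0. The boundary conditions carry over: u(0,τ) = u(π,τ) = 0.
Separating variables: u = Σ [A_n cos(ω_n τ) + B_n sin(ω_n τ)] sin(ns), ω_n = n/2. From ICs: A_2=2, A_4=-1.
So u(s,τ) = 2sin(2s)cos(τ) - sin(4s)cos(2τ), and y(s,τ) = exp(-s)u(s,τ).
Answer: y(s, τ) = 2exp(-s)sin(2s)cos(τ) - exp(-s)sin(4s)cos(2τ)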